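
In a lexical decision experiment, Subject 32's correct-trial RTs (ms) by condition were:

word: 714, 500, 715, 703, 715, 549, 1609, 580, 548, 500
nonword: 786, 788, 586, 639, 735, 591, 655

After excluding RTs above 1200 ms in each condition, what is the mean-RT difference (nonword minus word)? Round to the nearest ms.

69 ms

word: exclude 1609
M(word) = 5524/9 = 613.778
M(nonword) = 4780/7 = 682.857
Difference = 682.857 − 613.778 = 69.079 ms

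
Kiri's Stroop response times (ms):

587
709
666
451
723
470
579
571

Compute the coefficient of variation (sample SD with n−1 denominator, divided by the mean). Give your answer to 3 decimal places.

n = 8, Σ = 4756, M = 594.5000
Σ(x−M)² = 71676.000; s = √(71676.000/7) = 101.1901
CV = 101.1901 / 594.5000 = 0.17021

0.170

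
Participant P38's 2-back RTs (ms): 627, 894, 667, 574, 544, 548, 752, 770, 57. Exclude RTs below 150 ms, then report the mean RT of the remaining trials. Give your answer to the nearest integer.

Excluded: 57
Retained (n=8): Σ = 5376
Mean = 5376/8 = 672.0000

672 ms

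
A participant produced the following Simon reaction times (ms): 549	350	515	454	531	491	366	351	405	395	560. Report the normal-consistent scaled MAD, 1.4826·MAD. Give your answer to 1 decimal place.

114.2 ms

Sorted: 350, 351, 366, 395, 405, 454, 491, 515, 531, 549, 560 → median = 454
|x − 454| sorted: 0, 37, 49, 59, 61, 77, 88, 95, 103, 104, 106 → MAD = 77
Robust SD ≈ 1.4826 × 77 = 114.160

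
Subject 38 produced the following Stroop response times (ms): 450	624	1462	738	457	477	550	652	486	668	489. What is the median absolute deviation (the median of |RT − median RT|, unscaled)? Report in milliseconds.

Sorted: 450, 457, 477, 486, 489, 550, 624, 652, 668, 738, 1462 → median = 550
|x − 550|: 100, 74, 912, 188, 93, 73, 0, 102, 64, 118, 61
Sorted deviations: 0, 61, 64, 73, 74, 93, 100, 102, 118, 188, 912 → MAD = 93

93 ms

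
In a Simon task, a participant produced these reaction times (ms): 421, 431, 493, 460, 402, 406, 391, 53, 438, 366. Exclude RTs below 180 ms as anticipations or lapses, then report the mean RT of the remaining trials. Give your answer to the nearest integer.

Excluded: 53
Retained (n=9): Σ = 3808
Mean = 3808/9 = 423.1111

423 ms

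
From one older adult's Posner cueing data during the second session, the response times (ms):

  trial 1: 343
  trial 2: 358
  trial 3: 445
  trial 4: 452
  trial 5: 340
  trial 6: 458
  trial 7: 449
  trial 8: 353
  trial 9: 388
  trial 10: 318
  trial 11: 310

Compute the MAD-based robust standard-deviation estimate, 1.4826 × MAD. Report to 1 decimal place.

Sorted: 310, 318, 340, 343, 353, 358, 388, 445, 449, 452, 458 → median = 358
|x − 358| sorted: 0, 5, 15, 18, 30, 40, 48, 87, 91, 94, 100 → MAD = 40
Robust SD ≈ 1.4826 × 40 = 59.304

59.3 ms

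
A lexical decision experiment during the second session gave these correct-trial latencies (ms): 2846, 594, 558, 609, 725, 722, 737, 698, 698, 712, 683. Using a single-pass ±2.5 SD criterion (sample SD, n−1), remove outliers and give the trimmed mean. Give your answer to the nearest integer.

674 ms

n = 11, ΣRT = 9582, M = 871.091
Σ(x−M)² = 4325922.91; s = √(4325922.91/10) = 657.717
Cutoffs: 871.091 ± 2.5·657.717 → [-773.2, 2515.4]
Outside: 2846 → excluded.
Retained (n=10): Σ = 6736, mean = 6736/10 = 673.600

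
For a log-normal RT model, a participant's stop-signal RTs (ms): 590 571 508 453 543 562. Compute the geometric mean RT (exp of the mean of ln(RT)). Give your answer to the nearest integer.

ln(RT): 6.3801, 6.3474, 6.2305, 6.1159, 6.2971, 6.3315
Mean ln(RT) = 37.7025/6 = 6.28375
Geometric mean = exp(6.28375) = 535.79 ms

536 ms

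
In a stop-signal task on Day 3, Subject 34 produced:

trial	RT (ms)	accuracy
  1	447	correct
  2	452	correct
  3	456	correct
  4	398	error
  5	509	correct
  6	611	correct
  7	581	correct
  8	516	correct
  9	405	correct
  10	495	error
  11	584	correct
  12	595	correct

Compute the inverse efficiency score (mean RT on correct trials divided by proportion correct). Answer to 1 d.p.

618.7 ms

Correct trials (n=10): 447, 452, 456, 509, 611, 581, 516, 405, 584, 595
Mean correct RT = 5156/10 = 515.6000 ms
Proportion correct = 10/12
IES = 515.6000 / (10/12) = 618.720 ms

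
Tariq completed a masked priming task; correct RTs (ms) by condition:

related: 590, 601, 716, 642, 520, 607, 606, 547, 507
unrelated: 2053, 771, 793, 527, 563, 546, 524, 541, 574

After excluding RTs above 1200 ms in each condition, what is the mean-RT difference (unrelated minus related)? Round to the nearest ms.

unrelated: exclude 2053
M(related) = 5336/9 = 592.889
M(unrelated) = 4839/8 = 604.875
Difference = 604.875 − 592.889 = 11.986 ms

12 ms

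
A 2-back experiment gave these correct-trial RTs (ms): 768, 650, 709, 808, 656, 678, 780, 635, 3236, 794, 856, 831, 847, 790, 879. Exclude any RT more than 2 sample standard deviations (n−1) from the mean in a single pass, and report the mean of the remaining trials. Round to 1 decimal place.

762.9 ms

n = 15, ΣRT = 13917, M = 927.800
Σ(x−M)² = 5796900.40; s = √(5796900.40/14) = 643.478
Cutoffs: 927.800 ± 2·643.478 → [-359.2, 2214.8]
Outside: 3236 → excluded.
Retained (n=14): Σ = 10681, mean = 10681/14 = 762.929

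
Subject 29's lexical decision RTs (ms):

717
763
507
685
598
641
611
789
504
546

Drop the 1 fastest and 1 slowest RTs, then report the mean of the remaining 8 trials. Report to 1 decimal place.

633.5 ms

Sorted: 504, 507, 546, 598, 611, 641, 685, 717, 763, 789
Drop lowest 1 (504) and highest 1 (789)
Remaining (n=8): Σ = 5068, mean = 5068/8 = 633.500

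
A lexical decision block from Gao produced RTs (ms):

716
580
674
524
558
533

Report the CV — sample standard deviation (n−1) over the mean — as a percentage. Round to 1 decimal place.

13.2%

n = 6, Σ = 3585, M = 597.5000
Σ(x−M)² = 31323.500; s = √(31323.500/5) = 79.1499
CV = 79.1499 / 597.5000 = 0.13247 = 13.247%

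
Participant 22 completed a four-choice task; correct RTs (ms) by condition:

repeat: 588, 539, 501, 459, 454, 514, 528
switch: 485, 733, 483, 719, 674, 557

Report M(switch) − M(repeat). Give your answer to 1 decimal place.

96.6 ms

M(repeat) = 3583/7 = 511.857
M(switch) = 3651/6 = 608.500
Difference = 608.500 − 511.857 = 96.643 ms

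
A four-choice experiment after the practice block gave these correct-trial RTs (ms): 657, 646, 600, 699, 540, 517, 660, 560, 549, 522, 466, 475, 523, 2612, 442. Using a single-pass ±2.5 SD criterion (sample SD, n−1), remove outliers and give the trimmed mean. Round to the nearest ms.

561 ms

n = 15, ΣRT = 10468, M = 697.867
Σ(x−M)² = 4008489.73; s = √(4008489.73/14) = 535.089
Cutoffs: 697.867 ± 2.5·535.089 → [-639.9, 2035.6]
Outside: 2612 → excluded.
Retained (n=14): Σ = 7856, mean = 7856/14 = 561.143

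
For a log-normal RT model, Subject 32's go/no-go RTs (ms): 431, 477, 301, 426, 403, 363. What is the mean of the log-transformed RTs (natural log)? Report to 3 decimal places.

ln(RT): 6.0661, 6.1675, 5.7071, 6.0544, 5.9989, 5.8944
Σ ln(RT) = 35.8885
Mean = 35.8885/6 = 5.98142

5.981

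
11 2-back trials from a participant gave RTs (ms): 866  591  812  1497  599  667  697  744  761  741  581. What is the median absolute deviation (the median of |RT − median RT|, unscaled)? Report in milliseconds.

Sorted: 581, 591, 599, 667, 697, 741, 744, 761, 812, 866, 1497 → median = 741
|x − 741|: 125, 150, 71, 756, 142, 74, 44, 3, 20, 0, 160
Sorted deviations: 0, 3, 20, 44, 71, 74, 125, 142, 150, 160, 756 → MAD = 74

74 ms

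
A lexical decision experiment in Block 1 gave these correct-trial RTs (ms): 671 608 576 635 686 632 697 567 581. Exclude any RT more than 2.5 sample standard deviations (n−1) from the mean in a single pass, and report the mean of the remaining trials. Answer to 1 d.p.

n = 9, ΣRT = 5653, M = 628.111
Σ(x−M)² = 19072.89; s = √(19072.89/8) = 48.827
Cutoffs: 628.111 ± 2.5·48.827 → [506.0, 750.2]
No RTs fall outside the cutoffs; all 9 retained. Mean = 5653/9 = 628.111

628.1 ms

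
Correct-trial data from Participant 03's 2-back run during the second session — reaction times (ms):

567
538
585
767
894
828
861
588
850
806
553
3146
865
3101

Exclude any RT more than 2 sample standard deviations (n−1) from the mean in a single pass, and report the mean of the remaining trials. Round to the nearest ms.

n = 14, ΣRT = 14949, M = 1067.786
Σ(x−M)² = 10090690.36; s = √(10090690.36/13) = 881.026
Cutoffs: 1067.786 ± 2·881.026 → [-694.3, 2829.8]
Outside: 3101, 3146 → excluded.
Retained (n=12): Σ = 8702, mean = 8702/12 = 725.167

725 ms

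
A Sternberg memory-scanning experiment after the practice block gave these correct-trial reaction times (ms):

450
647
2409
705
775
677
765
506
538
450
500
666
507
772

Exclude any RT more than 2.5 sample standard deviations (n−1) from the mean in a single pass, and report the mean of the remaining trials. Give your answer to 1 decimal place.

612.2 ms

n = 14, ΣRT = 10367, M = 740.500
Σ(x−M)² = 3183399.50; s = √(3183399.50/13) = 494.850
Cutoffs: 740.500 ± 2.5·494.850 → [-496.6, 1977.6]
Outside: 2409 → excluded.
Retained (n=13): Σ = 7958, mean = 7958/13 = 612.154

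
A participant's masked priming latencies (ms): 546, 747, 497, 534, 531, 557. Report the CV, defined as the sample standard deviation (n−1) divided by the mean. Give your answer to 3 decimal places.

n = 6, Σ = 3412, M = 568.6667
Σ(x−M)² = 40209.333; s = √(40209.333/5) = 89.6765
CV = 89.6765 / 568.6667 = 0.15770

0.158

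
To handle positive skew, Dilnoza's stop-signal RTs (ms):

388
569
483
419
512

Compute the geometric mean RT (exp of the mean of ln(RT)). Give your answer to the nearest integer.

ln(RT): 5.9610, 6.3439, 6.1800, 6.0379, 6.2383
Mean ln(RT) = 30.7611/5 = 6.15222
Geometric mean = exp(6.15222) = 469.76 ms

470 ms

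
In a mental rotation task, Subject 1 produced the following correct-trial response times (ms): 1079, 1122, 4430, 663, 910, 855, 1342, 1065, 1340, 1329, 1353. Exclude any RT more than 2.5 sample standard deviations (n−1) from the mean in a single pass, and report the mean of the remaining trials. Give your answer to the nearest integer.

n = 11, ΣRT = 15488, M = 1408.000
Σ(x−M)² = 10567254.00; s = √(10567254.00/10) = 1027.971
Cutoffs: 1408.000 ± 2.5·1027.971 → [-1161.9, 3977.9]
Outside: 4430 → excluded.
Retained (n=10): Σ = 11058, mean = 11058/10 = 1105.800

1106 ms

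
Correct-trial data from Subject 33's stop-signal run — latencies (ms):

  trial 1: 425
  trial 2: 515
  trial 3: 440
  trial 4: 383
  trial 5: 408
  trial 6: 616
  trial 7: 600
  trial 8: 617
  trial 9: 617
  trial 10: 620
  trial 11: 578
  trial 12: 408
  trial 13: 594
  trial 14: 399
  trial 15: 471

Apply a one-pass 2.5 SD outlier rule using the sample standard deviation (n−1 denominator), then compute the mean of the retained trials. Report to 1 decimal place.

n = 15, ΣRT = 7691, M = 512.733
Σ(x−M)² = 128830.93; s = √(128830.93/14) = 95.928
Cutoffs: 512.733 ± 2.5·95.928 → [272.9, 752.6]
No RTs fall outside the cutoffs; all 15 retained. Mean = 7691/15 = 512.733

512.7 ms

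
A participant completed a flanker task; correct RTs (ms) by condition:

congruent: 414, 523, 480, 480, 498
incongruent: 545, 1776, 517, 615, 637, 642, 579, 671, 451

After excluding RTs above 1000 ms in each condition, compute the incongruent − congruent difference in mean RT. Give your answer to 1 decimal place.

103.1 ms

incongruent: exclude 1776
M(congruent) = 2395/5 = 479.000
M(incongruent) = 4657/8 = 582.125
Difference = 582.125 − 479.000 = 103.125 ms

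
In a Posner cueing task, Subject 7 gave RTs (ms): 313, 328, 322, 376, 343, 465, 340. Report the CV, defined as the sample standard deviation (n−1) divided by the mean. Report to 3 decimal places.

n = 7, Σ = 2487, M = 355.2857
Σ(x−M)² = 16491.429; s = √(16491.429/6) = 52.4268
CV = 52.4268 / 355.2857 = 0.14756

0.148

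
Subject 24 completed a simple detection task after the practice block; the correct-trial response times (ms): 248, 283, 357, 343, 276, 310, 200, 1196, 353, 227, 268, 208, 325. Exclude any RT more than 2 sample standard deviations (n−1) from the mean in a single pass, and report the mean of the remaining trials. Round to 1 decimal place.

283.2 ms

n = 13, ΣRT = 4594, M = 353.385
Σ(x−M)² = 802785.08; s = √(802785.08/12) = 258.648
Cutoffs: 353.385 ± 2·258.648 → [-163.9, 870.7]
Outside: 1196 → excluded.
Retained (n=12): Σ = 3398, mean = 3398/12 = 283.167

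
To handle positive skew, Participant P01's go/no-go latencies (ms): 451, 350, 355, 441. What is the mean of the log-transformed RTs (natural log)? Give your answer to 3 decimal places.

5.983

ln(RT): 6.1115, 5.8579, 5.8721, 6.0890
Σ ln(RT) = 23.9306
Mean = 23.9306/4 = 5.98264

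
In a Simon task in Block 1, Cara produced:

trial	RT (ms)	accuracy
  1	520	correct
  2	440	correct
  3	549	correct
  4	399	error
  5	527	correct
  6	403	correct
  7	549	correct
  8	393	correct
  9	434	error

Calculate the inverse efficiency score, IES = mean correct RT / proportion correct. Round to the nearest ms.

621 ms

Correct trials (n=7): 520, 440, 549, 527, 403, 549, 393
Mean correct RT = 3381/7 = 483.0000 ms
Proportion correct = 7/9
IES = 483.0000 / (7/9) = 621.000 ms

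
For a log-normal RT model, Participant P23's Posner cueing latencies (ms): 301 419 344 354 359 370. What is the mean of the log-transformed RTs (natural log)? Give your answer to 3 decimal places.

ln(RT): 5.7071, 6.0379, 5.8406, 5.8693, 5.8833, 5.9135
Σ ln(RT) = 35.2517
Mean = 35.2517/6 = 5.87529

5.875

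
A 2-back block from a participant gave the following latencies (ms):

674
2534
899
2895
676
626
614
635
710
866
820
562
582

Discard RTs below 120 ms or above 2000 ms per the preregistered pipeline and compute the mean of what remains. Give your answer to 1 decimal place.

696.7 ms

Excluded: 2534, 2895
Retained (n=11): Σ = 7664
Mean = 7664/11 = 696.7273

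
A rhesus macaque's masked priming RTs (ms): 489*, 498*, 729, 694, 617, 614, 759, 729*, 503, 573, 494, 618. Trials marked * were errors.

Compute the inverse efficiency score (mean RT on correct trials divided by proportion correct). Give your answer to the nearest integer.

Correct trials (n=9): 729, 694, 617, 614, 759, 503, 573, 494, 618
Mean correct RT = 5601/9 = 622.3333 ms
Proportion correct = 9/12
IES = 622.3333 / (9/12) = 829.778 ms

830 ms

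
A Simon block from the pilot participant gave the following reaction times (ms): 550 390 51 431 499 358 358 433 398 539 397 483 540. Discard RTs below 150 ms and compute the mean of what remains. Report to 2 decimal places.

Excluded: 51
Retained (n=12): Σ = 5376
Mean = 5376/12 = 448.0000

448.00 ms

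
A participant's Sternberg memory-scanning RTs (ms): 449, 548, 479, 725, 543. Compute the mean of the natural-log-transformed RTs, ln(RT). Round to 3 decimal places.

6.294

ln(RT): 6.1070, 6.3063, 6.1717, 6.5862, 6.2971
Σ ln(RT) = 31.4683
Mean = 31.4683/5 = 6.29366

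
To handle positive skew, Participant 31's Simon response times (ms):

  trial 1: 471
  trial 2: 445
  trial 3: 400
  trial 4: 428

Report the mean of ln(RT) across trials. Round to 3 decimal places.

6.076

ln(RT): 6.1549, 6.0981, 5.9915, 6.0591
Σ ln(RT) = 24.3035
Mean = 24.3035/4 = 6.07588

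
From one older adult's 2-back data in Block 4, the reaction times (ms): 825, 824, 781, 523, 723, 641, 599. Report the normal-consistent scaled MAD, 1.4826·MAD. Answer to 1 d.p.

149.7 ms

Sorted: 523, 599, 641, 723, 781, 824, 825 → median = 723
|x − 723| sorted: 0, 58, 82, 101, 102, 124, 200 → MAD = 101
Robust SD ≈ 1.4826 × 101 = 149.743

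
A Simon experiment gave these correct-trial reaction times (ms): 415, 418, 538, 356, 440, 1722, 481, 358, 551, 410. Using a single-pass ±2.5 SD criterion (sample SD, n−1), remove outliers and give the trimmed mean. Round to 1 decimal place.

440.8 ms

n = 10, ΣRT = 5689, M = 568.900
Σ(x−M)² = 1516766.90; s = √(1516766.90/9) = 410.524
Cutoffs: 568.900 ± 2.5·410.524 → [-457.4, 1595.2]
Outside: 1722 → excluded.
Retained (n=9): Σ = 3967, mean = 3967/9 = 440.778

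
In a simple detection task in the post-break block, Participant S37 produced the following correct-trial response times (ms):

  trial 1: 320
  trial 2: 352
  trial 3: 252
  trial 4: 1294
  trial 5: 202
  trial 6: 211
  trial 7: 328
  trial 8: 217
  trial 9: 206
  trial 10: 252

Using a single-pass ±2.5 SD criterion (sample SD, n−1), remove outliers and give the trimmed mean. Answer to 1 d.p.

n = 10, ΣRT = 3634, M = 363.400
Σ(x−M)² = 989586.40; s = √(989586.40/9) = 331.593
Cutoffs: 363.400 ± 2.5·331.593 → [-465.6, 1192.4]
Outside: 1294 → excluded.
Retained (n=9): Σ = 2340, mean = 2340/9 = 260.000

260.0 ms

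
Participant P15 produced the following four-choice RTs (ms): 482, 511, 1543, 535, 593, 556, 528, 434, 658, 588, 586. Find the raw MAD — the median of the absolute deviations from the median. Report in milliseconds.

Sorted: 434, 482, 511, 528, 535, 556, 586, 588, 593, 658, 1543 → median = 556
|x − 556|: 74, 45, 987, 21, 37, 0, 28, 122, 102, 32, 30
Sorted deviations: 0, 21, 28, 30, 32, 37, 45, 74, 102, 122, 987 → MAD = 37

37 ms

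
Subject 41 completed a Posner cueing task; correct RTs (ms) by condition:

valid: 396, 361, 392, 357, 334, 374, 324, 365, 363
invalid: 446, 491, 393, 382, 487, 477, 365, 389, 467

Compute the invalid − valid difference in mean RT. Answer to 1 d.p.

M(valid) = 3266/9 = 362.889
M(invalid) = 3897/9 = 433.000
Difference = 433.000 − 362.889 = 70.111 ms

70.1 ms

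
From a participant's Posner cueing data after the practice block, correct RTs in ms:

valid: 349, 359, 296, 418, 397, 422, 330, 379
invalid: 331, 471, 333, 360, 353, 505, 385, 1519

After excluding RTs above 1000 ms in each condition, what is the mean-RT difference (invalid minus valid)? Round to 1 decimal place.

invalid: exclude 1519
M(valid) = 2950/8 = 368.750
M(invalid) = 2738/7 = 391.143
Difference = 391.143 − 368.750 = 22.393 ms

22.4 ms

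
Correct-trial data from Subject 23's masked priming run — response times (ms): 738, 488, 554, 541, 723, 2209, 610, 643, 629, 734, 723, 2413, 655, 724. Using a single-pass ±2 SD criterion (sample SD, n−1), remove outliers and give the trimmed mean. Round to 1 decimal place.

646.8 ms

n = 14, ΣRT = 12384, M = 884.571
Σ(x−M)² = 4848707.43; s = √(4848707.43/13) = 610.719
Cutoffs: 884.571 ± 2·610.719 → [-336.9, 2106.0]
Outside: 2209, 2413 → excluded.
Retained (n=12): Σ = 7762, mean = 7762/12 = 646.833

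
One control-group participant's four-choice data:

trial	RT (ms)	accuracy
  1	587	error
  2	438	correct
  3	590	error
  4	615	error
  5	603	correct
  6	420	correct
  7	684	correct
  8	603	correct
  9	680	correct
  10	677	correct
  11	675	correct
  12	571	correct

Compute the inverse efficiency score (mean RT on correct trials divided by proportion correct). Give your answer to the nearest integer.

Correct trials (n=9): 438, 603, 420, 684, 603, 680, 677, 675, 571
Mean correct RT = 5351/9 = 594.5556 ms
Proportion correct = 9/12
IES = 594.5556 / (9/12) = 792.741 ms

793 ms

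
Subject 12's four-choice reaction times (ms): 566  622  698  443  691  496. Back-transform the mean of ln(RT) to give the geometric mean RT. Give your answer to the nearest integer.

578 ms

ln(RT): 6.3386, 6.4329, 6.5482, 6.0936, 6.5381, 6.2066
Mean ln(RT) = 38.1580/6 = 6.35967
Geometric mean = exp(6.35967) = 578.06 ms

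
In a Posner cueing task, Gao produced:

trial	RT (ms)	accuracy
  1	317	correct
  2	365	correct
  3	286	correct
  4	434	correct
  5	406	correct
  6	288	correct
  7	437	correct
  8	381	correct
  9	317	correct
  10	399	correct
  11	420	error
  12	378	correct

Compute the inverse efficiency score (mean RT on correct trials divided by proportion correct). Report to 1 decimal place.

397.5 ms

Correct trials (n=11): 317, 365, 286, 434, 406, 288, 437, 381, 317, 399, 378
Mean correct RT = 4008/11 = 364.3636 ms
Proportion correct = 11/12
IES = 364.3636 / (11/12) = 397.488 ms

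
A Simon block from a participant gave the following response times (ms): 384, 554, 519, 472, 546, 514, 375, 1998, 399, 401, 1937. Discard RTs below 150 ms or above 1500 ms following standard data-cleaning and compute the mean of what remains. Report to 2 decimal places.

Excluded: 1937, 1998
Retained (n=9): Σ = 4164
Mean = 4164/9 = 462.6667

462.67 ms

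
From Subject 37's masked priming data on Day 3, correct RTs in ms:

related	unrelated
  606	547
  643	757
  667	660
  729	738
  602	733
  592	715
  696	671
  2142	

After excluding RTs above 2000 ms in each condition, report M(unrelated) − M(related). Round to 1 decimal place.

40.9 ms

related: exclude 2142
M(related) = 4535/7 = 647.857
M(unrelated) = 4821/7 = 688.714
Difference = 688.714 − 647.857 = 40.857 ms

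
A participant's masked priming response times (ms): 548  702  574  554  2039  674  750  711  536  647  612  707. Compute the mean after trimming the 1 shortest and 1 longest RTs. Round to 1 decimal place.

647.9 ms

Sorted: 536, 548, 554, 574, 612, 647, 674, 702, 707, 711, 750, 2039
Drop lowest 1 (536) and highest 1 (2039)
Remaining (n=10): Σ = 6479, mean = 6479/10 = 647.900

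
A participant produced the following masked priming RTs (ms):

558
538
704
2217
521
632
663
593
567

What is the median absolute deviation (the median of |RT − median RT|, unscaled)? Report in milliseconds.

55 ms

Sorted: 521, 538, 558, 567, 593, 632, 663, 704, 2217 → median = 593
|x − 593|: 35, 55, 111, 1624, 72, 39, 70, 0, 26
Sorted deviations: 0, 26, 35, 39, 55, 70, 72, 111, 1624 → MAD = 55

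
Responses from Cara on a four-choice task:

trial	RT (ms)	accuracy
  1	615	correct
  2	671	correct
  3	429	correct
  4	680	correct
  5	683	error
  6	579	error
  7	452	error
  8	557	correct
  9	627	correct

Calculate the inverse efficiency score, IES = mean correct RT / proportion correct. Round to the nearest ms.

895 ms

Correct trials (n=6): 615, 671, 429, 680, 557, 627
Mean correct RT = 3579/6 = 596.5000 ms
Proportion correct = 6/9
IES = 596.5000 / (6/9) = 894.750 ms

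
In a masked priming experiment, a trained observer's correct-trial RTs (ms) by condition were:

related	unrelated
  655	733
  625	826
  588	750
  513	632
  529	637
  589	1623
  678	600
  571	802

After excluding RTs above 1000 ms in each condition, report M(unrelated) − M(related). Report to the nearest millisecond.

unrelated: exclude 1623
M(related) = 4748/8 = 593.500
M(unrelated) = 4980/7 = 711.429
Difference = 711.429 − 593.500 = 117.929 ms

118 ms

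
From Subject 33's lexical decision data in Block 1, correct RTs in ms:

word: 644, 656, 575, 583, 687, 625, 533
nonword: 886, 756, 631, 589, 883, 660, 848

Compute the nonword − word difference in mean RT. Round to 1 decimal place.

M(word) = 4303/7 = 614.714
M(nonword) = 5253/7 = 750.429
Difference = 750.429 − 614.714 = 135.714 ms

135.7 ms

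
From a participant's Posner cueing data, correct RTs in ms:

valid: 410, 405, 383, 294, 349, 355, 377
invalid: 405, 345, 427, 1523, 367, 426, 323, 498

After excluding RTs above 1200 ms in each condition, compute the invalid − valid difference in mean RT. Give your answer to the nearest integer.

invalid: exclude 1523
M(valid) = 2573/7 = 367.571
M(invalid) = 2791/7 = 398.714
Difference = 398.714 − 367.571 = 31.143 ms

31 ms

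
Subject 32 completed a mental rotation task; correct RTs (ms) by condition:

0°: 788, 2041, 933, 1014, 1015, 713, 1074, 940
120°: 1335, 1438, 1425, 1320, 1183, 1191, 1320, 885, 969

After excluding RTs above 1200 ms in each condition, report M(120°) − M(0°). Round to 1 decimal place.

131.7 ms

0°: exclude 2041
120°: exclude 1335, 1438, 1425, 1320, 1320
M(0°) = 6477/7 = 925.286
M(120°) = 4228/4 = 1057.000
Difference = 1057.000 − 925.286 = 131.714 ms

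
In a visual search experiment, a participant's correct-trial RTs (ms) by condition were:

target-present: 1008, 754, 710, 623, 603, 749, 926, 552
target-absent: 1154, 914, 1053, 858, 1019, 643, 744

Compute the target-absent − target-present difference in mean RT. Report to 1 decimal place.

171.5 ms

M(target-present) = 5925/8 = 740.625
M(target-absent) = 6385/7 = 912.143
Difference = 912.143 − 740.625 = 171.518 ms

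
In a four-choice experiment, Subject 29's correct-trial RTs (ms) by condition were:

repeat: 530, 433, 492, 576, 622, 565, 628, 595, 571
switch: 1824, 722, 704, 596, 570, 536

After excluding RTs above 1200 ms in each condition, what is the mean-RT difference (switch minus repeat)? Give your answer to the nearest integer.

69 ms

switch: exclude 1824
M(repeat) = 5012/9 = 556.889
M(switch) = 3128/5 = 625.600
Difference = 625.600 − 556.889 = 68.711 ms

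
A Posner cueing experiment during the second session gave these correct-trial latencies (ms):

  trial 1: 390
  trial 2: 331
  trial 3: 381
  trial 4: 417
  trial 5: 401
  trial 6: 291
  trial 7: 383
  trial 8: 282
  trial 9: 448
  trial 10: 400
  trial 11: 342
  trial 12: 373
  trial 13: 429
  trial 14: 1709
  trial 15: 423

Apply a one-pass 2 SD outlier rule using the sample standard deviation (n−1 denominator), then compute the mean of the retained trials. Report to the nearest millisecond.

378 ms

n = 15, ΣRT = 7000, M = 466.667
Σ(x−M)² = 1686187.33; s = √(1686187.33/14) = 347.047
Cutoffs: 466.667 ± 2·347.047 → [-227.4, 1160.8]
Outside: 1709 → excluded.
Retained (n=14): Σ = 5291, mean = 5291/14 = 377.929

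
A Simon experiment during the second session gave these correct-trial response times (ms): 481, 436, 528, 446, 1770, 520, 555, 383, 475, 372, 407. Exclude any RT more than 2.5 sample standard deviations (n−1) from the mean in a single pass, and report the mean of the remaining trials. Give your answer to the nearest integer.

n = 11, ΣRT = 6373, M = 579.364
Σ(x−M)² = 1594544.55; s = √(1594544.55/10) = 399.317
Cutoffs: 579.364 ± 2.5·399.317 → [-418.9, 1577.7]
Outside: 1770 → excluded.
Retained (n=10): Σ = 4603, mean = 4603/10 = 460.300

460 ms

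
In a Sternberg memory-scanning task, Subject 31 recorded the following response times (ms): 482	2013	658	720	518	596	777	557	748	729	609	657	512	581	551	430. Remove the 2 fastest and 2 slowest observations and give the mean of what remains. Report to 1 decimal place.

Sorted: 430, 482, 512, 518, 551, 557, 581, 596, 609, 657, 658, 720, 729, 748, 777, 2013
Drop lowest 2 (430, 482) and highest 2 (777, 2013)
Remaining (n=12): Σ = 7436, mean = 7436/12 = 619.667

619.7 ms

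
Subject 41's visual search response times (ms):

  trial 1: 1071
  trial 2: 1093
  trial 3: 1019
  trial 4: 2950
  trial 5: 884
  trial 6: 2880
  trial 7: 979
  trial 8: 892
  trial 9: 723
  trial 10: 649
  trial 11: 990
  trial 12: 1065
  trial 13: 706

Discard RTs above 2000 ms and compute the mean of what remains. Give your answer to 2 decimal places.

915.55 ms

Excluded: 2880, 2950
Retained (n=11): Σ = 10071
Mean = 10071/11 = 915.5455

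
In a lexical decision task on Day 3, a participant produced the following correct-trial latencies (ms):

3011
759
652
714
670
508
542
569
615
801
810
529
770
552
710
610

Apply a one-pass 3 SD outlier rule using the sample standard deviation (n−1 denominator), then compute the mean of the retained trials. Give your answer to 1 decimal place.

n = 16, ΣRT = 12822, M = 801.375
Σ(x−M)² = 5355931.75; s = √(5355931.75/15) = 597.547
Cutoffs: 801.375 ± 3·597.547 → [-991.3, 2594.0]
Outside: 3011 → excluded.
Retained (n=15): Σ = 9811, mean = 9811/15 = 654.067

654.1 ms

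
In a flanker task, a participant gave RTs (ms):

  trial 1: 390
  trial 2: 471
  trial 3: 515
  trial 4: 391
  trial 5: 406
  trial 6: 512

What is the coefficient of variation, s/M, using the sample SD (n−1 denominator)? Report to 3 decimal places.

n = 6, Σ = 2685, M = 447.5000
Σ(x−M)² = 17489.500; s = √(17489.500/5) = 59.1430
CV = 59.1430 / 447.5000 = 0.13216

0.132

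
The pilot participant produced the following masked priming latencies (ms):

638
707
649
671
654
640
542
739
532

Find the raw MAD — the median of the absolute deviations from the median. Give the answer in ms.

22 ms

Sorted: 532, 542, 638, 640, 649, 654, 671, 707, 739 → median = 649
|x − 649|: 11, 58, 0, 22, 5, 9, 107, 90, 117
Sorted deviations: 0, 5, 9, 11, 22, 58, 90, 107, 117 → MAD = 22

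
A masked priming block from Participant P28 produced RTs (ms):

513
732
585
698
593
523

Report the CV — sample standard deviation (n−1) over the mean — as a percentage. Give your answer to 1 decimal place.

n = 6, Σ = 3644, M = 607.3333
Σ(x−M)² = 40477.333; s = √(40477.333/5) = 89.9748
CV = 89.9748 / 607.3333 = 0.14815 = 14.815%

14.8%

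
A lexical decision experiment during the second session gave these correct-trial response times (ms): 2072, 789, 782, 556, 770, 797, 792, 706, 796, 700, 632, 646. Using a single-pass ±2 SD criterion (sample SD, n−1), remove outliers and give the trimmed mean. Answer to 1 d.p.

724.2 ms

n = 12, ΣRT = 10038, M = 836.500
Σ(x−M)² = 1733743.00; s = √(1733743.00/11) = 397.005
Cutoffs: 836.500 ± 2·397.005 → [42.5, 1630.5]
Outside: 2072 → excluded.
Retained (n=11): Σ = 7966, mean = 7966/11 = 724.182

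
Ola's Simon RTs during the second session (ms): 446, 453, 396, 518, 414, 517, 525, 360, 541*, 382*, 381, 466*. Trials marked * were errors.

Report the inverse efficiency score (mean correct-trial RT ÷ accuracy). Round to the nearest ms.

594 ms

Correct trials (n=9): 446, 453, 396, 518, 414, 517, 525, 360, 381
Mean correct RT = 4010/9 = 445.5556 ms
Proportion correct = 9/12
IES = 445.5556 / (9/12) = 594.074 ms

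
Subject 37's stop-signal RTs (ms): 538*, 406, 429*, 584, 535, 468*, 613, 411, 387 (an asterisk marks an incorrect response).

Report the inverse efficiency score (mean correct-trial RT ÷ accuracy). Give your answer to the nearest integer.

734 ms

Correct trials (n=6): 406, 584, 535, 613, 411, 387
Mean correct RT = 2936/6 = 489.3333 ms
Proportion correct = 6/9
IES = 489.3333 / (6/9) = 734.000 ms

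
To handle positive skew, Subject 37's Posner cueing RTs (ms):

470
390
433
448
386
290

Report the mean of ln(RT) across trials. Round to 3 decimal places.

5.987

ln(RT): 6.1527, 5.9661, 6.0707, 6.1048, 5.9558, 5.6699
Σ ln(RT) = 35.9201
Mean = 35.9201/6 = 5.98669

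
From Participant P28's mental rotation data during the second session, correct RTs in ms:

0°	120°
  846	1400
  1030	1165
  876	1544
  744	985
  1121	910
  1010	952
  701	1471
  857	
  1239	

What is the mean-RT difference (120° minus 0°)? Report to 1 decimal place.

M(0°) = 8424/9 = 936.000
M(120°) = 8427/7 = 1203.857
Difference = 1203.857 − 936.000 = 267.857 ms

267.9 ms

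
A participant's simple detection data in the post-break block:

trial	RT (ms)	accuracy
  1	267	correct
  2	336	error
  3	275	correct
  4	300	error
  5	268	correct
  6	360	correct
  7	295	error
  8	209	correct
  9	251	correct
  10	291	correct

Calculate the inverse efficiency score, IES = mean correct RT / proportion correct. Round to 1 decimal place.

392.0 ms

Correct trials (n=7): 267, 275, 268, 360, 209, 251, 291
Mean correct RT = 1921/7 = 274.4286 ms
Proportion correct = 7/10
IES = 274.4286 / (7/10) = 392.041 ms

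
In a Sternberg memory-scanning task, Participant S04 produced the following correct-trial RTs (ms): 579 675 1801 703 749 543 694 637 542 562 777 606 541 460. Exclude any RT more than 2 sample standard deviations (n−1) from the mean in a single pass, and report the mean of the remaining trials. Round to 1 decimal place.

620.6 ms

n = 14, ΣRT = 9869, M = 704.929
Σ(x−M)² = 1399844.93; s = √(1399844.93/13) = 328.147
Cutoffs: 704.929 ± 2·328.147 → [48.6, 1361.2]
Outside: 1801 → excluded.
Retained (n=13): Σ = 8068, mean = 8068/13 = 620.615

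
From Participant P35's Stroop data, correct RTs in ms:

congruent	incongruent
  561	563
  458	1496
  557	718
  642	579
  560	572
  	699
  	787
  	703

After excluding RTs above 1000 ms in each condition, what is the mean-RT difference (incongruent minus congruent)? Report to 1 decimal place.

104.5 ms

incongruent: exclude 1496
M(congruent) = 2778/5 = 555.600
M(incongruent) = 4621/7 = 660.143
Difference = 660.143 − 555.600 = 104.543 ms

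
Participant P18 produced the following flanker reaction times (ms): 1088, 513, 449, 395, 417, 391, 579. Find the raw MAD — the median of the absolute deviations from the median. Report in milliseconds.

Sorted: 391, 395, 417, 449, 513, 579, 1088 → median = 449
|x − 449|: 639, 64, 0, 54, 32, 58, 130
Sorted deviations: 0, 32, 54, 58, 64, 130, 639 → MAD = 58

58 ms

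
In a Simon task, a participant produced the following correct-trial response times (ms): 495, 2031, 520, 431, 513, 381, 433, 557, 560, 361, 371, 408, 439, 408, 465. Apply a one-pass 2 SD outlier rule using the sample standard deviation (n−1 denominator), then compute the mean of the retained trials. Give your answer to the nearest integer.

n = 15, ΣRT = 8373, M = 558.200
Σ(x−M)² = 2381842.40; s = √(2381842.40/14) = 412.470
Cutoffs: 558.200 ± 2·412.470 → [-266.7, 1383.1]
Outside: 2031 → excluded.
Retained (n=14): Σ = 6342, mean = 6342/14 = 453.000

453 ms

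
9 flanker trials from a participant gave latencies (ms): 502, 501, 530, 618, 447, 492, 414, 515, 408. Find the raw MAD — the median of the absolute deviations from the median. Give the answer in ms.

29 ms

Sorted: 408, 414, 447, 492, 501, 502, 515, 530, 618 → median = 501
|x − 501|: 1, 0, 29, 117, 54, 9, 87, 14, 93
Sorted deviations: 0, 1, 9, 14, 29, 54, 87, 93, 117 → MAD = 29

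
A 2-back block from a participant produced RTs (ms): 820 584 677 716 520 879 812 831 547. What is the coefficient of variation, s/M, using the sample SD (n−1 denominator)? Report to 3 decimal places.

0.190

n = 9, Σ = 6386, M = 709.5556
Σ(x−M)² = 145374.222; s = √(145374.222/8) = 134.8027
CV = 134.8027 / 709.5556 = 0.18998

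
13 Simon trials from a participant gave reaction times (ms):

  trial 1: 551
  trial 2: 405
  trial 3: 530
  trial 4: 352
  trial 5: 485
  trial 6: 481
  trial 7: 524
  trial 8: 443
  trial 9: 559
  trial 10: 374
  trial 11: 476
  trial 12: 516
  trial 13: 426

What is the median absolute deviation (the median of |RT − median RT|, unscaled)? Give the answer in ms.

Sorted: 352, 374, 405, 426, 443, 476, 481, 485, 516, 524, 530, 551, 559 → median = 481
|x − 481|: 70, 76, 49, 129, 4, 0, 43, 38, 78, 107, 5, 35, 55
Sorted deviations: 0, 4, 5, 35, 38, 43, 49, 55, 70, 76, 78, 107, 129 → MAD = 49

49 ms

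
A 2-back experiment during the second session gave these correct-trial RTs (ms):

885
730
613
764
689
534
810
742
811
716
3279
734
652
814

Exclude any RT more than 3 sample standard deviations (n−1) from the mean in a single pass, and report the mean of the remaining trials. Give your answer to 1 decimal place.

730.3 ms

n = 14, ΣRT = 12773, M = 912.357
Σ(x−M)² = 6137267.21; s = √(6137267.21/13) = 687.094
Cutoffs: 912.357 ± 3·687.094 → [-1148.9, 2973.6]
Outside: 3279 → excluded.
Retained (n=13): Σ = 9494, mean = 9494/13 = 730.308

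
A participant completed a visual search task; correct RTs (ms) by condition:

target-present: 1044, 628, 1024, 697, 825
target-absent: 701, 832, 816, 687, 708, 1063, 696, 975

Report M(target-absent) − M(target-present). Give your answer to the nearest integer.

-34 ms

M(target-present) = 4218/5 = 843.600
M(target-absent) = 6478/8 = 809.750
Difference = 809.750 − 843.600 = -33.850 ms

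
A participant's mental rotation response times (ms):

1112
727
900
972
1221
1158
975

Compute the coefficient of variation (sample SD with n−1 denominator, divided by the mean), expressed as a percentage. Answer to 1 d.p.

n = 7, Σ = 7065, M = 1009.2857
Σ(x−M)² = 171683.429; s = √(171683.429/6) = 169.1565
CV = 169.1565 / 1009.2857 = 0.16760 = 16.760%

16.8%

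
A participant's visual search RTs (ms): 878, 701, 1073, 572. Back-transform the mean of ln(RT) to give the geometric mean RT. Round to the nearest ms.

ln(RT): 6.7776, 6.5525, 6.9782, 6.3491
Mean ln(RT) = 26.6575/4 = 6.66438
Geometric mean = exp(6.66438) = 783.97 ms

784 ms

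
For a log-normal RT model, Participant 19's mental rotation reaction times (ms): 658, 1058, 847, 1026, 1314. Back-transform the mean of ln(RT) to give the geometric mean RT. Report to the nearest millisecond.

955 ms

ln(RT): 6.4892, 6.9641, 6.7417, 6.9334, 7.1808
Mean ln(RT) = 34.3093/5 = 6.86186
Geometric mean = exp(6.86186) = 955.14 ms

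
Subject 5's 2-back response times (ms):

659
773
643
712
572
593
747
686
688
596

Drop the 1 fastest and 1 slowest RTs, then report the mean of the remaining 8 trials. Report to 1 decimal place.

665.5 ms

Sorted: 572, 593, 596, 643, 659, 686, 688, 712, 747, 773
Drop lowest 1 (572) and highest 1 (773)
Remaining (n=8): Σ = 5324, mean = 5324/8 = 665.500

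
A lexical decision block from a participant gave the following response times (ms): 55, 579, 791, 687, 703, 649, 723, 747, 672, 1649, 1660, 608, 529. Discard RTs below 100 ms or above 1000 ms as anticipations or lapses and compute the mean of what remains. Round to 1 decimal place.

668.8 ms

Excluded: 55, 1649, 1660
Retained (n=10): Σ = 6688
Mean = 6688/10 = 668.8000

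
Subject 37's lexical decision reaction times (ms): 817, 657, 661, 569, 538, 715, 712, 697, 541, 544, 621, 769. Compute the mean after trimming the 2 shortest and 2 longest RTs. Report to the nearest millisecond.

647 ms

Sorted: 538, 541, 544, 569, 621, 657, 661, 697, 712, 715, 769, 817
Drop lowest 2 (538, 541) and highest 2 (769, 817)
Remaining (n=8): Σ = 5176, mean = 5176/8 = 647.000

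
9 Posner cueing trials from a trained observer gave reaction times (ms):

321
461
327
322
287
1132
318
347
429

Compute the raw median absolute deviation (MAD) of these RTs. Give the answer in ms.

20 ms

Sorted: 287, 318, 321, 322, 327, 347, 429, 461, 1132 → median = 327
|x − 327|: 6, 134, 0, 5, 40, 805, 9, 20, 102
Sorted deviations: 0, 5, 6, 9, 20, 40, 102, 134, 805 → MAD = 20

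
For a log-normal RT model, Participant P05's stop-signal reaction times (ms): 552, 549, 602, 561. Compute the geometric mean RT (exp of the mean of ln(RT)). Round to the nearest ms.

566 ms

ln(RT): 6.3135, 6.3081, 6.4003, 6.3297
Mean ln(RT) = 25.3516/4 = 6.33791
Geometric mean = exp(6.33791) = 565.61 ms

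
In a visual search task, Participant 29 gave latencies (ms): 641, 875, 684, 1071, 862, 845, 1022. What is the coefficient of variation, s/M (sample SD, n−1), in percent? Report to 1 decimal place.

18.5%

n = 7, Σ = 6000, M = 857.1429
Σ(x−M)² = 150098.857; s = √(150098.857/6) = 158.1660
CV = 158.1660 / 857.1429 = 0.18453 = 18.453%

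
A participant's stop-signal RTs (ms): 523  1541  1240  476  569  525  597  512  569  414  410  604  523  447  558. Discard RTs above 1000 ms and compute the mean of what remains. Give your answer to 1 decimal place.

Excluded: 1240, 1541
Retained (n=13): Σ = 6727
Mean = 6727/13 = 517.4615

517.5 ms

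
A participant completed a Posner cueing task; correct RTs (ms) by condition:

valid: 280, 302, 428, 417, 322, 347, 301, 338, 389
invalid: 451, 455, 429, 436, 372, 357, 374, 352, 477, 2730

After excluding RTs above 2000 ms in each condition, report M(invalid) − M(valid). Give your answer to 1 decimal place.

64.3 ms

invalid: exclude 2730
M(valid) = 3124/9 = 347.111
M(invalid) = 3703/9 = 411.444
Difference = 411.444 − 347.111 = 64.333 ms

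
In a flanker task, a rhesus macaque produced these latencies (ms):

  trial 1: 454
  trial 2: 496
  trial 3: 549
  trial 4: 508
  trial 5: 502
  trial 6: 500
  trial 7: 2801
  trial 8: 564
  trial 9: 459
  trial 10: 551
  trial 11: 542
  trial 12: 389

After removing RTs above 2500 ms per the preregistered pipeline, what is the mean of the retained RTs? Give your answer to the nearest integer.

Excluded: 2801
Retained (n=11): Σ = 5514
Mean = 5514/11 = 501.2727

501 ms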